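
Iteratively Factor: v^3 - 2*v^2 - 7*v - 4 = (v + 1)*(v^2 - 3*v - 4) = (v + 1)^2*(v - 4)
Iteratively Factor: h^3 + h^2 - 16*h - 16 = (h + 4)*(h^2 - 3*h - 4) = (h + 1)*(h + 4)*(h - 4)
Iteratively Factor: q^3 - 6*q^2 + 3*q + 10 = (q - 2)*(q^2 - 4*q - 5) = (q - 2)*(q + 1)*(q - 5)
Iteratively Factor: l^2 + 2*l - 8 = (l - 2)*(l + 4)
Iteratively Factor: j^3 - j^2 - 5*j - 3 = (j + 1)*(j^2 - 2*j - 3) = (j + 1)^2*(j - 3)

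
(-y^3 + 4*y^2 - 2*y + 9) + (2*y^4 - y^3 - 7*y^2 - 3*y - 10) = 2*y^4 - 2*y^3 - 3*y^2 - 5*y - 1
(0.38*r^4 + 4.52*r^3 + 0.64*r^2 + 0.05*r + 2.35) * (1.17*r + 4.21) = 0.4446*r^5 + 6.8882*r^4 + 19.778*r^3 + 2.7529*r^2 + 2.96*r + 9.8935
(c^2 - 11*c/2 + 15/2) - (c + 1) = c^2 - 13*c/2 + 13/2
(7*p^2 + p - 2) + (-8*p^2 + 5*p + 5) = -p^2 + 6*p + 3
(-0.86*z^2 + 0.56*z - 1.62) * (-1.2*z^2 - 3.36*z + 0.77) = 1.032*z^4 + 2.2176*z^3 - 0.5998*z^2 + 5.8744*z - 1.2474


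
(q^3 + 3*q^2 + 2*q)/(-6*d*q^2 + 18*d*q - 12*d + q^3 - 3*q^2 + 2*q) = q*(q^2 + 3*q + 2)/(-6*d*q^2 + 18*d*q - 12*d + q^3 - 3*q^2 + 2*q)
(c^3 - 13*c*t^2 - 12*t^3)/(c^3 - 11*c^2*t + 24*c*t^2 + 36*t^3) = (c^2 - c*t - 12*t^2)/(c^2 - 12*c*t + 36*t^2)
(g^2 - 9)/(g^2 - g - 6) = (g + 3)/(g + 2)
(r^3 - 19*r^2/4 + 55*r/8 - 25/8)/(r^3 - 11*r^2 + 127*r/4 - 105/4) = (4*r^2 - 9*r + 5)/(2*(2*r^2 - 17*r + 21))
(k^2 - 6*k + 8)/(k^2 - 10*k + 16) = (k - 4)/(k - 8)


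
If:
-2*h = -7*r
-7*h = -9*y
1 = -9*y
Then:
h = -1/7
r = -2/49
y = -1/9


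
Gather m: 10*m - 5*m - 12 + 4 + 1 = 5*m - 7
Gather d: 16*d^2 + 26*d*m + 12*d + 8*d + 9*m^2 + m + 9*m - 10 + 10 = 16*d^2 + d*(26*m + 20) + 9*m^2 + 10*m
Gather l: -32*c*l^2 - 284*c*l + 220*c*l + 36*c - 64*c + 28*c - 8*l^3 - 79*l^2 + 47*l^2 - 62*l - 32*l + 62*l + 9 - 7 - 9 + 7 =-8*l^3 + l^2*(-32*c - 32) + l*(-64*c - 32)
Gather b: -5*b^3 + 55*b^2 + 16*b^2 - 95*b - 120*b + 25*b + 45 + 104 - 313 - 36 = -5*b^3 + 71*b^2 - 190*b - 200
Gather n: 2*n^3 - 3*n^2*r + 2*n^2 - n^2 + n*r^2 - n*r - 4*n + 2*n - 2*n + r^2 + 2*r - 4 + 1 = 2*n^3 + n^2*(1 - 3*r) + n*(r^2 - r - 4) + r^2 + 2*r - 3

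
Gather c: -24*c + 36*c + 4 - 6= 12*c - 2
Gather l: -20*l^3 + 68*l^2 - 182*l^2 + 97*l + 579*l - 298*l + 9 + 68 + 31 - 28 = -20*l^3 - 114*l^2 + 378*l + 80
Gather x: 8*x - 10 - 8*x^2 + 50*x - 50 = -8*x^2 + 58*x - 60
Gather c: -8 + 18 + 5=15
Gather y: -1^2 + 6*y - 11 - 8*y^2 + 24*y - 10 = -8*y^2 + 30*y - 22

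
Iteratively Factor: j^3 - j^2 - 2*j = (j)*(j^2 - j - 2) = j*(j - 2)*(j + 1)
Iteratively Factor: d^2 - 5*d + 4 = (d - 1)*(d - 4)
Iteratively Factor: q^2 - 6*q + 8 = (q - 2)*(q - 4)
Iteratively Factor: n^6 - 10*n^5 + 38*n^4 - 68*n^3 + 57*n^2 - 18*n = (n - 1)*(n^5 - 9*n^4 + 29*n^3 - 39*n^2 + 18*n) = (n - 2)*(n - 1)*(n^4 - 7*n^3 + 15*n^2 - 9*n) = (n - 3)*(n - 2)*(n - 1)*(n^3 - 4*n^2 + 3*n) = (n - 3)^2*(n - 2)*(n - 1)*(n^2 - n) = (n - 3)^2*(n - 2)*(n - 1)^2*(n)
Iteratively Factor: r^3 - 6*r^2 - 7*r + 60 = (r - 4)*(r^2 - 2*r - 15) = (r - 4)*(r + 3)*(r - 5)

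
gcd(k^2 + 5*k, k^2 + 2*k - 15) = k + 5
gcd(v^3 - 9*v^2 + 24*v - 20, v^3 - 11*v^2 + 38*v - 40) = v^2 - 7*v + 10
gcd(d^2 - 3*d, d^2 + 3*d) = d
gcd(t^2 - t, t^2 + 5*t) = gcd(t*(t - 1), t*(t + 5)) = t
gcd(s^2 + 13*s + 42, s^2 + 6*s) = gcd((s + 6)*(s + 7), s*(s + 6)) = s + 6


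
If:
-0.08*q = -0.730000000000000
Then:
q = 9.12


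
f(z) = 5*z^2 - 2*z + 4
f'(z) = 10*z - 2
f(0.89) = 6.18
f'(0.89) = 6.90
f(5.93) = 167.96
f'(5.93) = 57.30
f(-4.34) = 106.86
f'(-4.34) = -45.40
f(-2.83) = 49.70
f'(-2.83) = -30.30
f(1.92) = 18.59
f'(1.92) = 17.20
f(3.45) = 56.61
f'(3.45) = 32.50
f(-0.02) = 4.04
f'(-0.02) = -2.20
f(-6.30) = 215.05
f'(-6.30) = -65.00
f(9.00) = 391.00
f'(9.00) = 88.00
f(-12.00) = 748.00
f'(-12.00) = -122.00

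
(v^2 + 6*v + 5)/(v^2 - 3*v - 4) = (v + 5)/(v - 4)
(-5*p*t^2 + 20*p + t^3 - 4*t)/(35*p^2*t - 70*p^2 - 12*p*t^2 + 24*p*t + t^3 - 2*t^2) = (-t - 2)/(7*p - t)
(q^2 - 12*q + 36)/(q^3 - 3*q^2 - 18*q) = (q - 6)/(q*(q + 3))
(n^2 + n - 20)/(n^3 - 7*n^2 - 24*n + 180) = (n - 4)/(n^2 - 12*n + 36)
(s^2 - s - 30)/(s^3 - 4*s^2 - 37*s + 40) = (s - 6)/(s^2 - 9*s + 8)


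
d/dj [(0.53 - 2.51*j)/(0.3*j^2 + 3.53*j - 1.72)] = (0.753*j^2 - 0.318*j + 2.4463)/(0.09*j^4 + 2.118*j^3 + 11.4289*j^2 - 12.1432*j + 2.9584)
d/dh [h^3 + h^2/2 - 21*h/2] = 3*h^2 + h - 21/2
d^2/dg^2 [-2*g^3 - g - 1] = -12*g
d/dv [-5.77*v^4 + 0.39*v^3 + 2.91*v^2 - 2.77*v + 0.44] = -23.08*v^3 + 1.17*v^2 + 5.82*v - 2.77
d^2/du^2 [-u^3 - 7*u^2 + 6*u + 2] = -6*u - 14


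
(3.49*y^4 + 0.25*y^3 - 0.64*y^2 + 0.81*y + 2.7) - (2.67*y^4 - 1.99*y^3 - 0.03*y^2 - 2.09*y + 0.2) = 0.82*y^4 + 2.24*y^3 - 0.61*y^2 + 2.9*y + 2.5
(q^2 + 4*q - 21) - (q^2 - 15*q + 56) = 19*q - 77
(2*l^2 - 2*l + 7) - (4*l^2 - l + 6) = -2*l^2 - l + 1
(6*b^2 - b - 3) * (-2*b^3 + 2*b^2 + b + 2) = -12*b^5 + 14*b^4 + 10*b^3 + 5*b^2 - 5*b - 6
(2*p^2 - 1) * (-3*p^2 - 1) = -6*p^4 + p^2 + 1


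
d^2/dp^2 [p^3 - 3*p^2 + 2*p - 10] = 6*p - 6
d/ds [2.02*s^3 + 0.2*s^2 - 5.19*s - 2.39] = 6.06*s^2 + 0.4*s - 5.19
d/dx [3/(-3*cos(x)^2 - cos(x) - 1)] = -3*(6*cos(x) + 1)*sin(x)/(3*cos(x)^2 + cos(x) + 1)^2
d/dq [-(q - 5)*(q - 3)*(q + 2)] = -3*q^2 + 12*q + 1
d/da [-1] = 0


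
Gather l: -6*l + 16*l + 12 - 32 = 10*l - 20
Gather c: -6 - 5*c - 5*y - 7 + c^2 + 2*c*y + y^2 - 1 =c^2 + c*(2*y - 5) + y^2 - 5*y - 14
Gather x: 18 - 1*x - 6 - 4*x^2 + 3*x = -4*x^2 + 2*x + 12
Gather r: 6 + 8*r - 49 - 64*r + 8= -56*r - 35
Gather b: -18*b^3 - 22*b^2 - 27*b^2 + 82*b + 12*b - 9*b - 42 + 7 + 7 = -18*b^3 - 49*b^2 + 85*b - 28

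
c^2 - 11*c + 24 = (c - 8)*(c - 3)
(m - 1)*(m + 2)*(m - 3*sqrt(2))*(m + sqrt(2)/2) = m^4 - 5*sqrt(2)*m^3/2 + m^3 - 5*m^2 - 5*sqrt(2)*m^2/2 - 3*m + 5*sqrt(2)*m + 6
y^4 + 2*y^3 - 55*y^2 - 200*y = y*(y - 8)*(y + 5)^2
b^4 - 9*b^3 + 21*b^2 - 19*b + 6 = (b - 6)*(b - 1)^3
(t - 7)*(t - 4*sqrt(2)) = t^2 - 7*t - 4*sqrt(2)*t + 28*sqrt(2)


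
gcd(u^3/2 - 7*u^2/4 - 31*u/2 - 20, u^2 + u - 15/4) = u + 5/2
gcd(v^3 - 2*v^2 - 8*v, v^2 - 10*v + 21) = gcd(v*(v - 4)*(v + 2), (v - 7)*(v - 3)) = 1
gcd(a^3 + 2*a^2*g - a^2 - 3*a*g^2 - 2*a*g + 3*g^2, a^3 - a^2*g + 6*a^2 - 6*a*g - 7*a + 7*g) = a^2 - a*g - a + g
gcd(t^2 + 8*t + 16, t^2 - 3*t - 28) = t + 4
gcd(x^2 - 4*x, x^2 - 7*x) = x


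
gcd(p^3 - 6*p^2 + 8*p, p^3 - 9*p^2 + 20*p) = p^2 - 4*p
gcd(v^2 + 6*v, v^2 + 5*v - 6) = v + 6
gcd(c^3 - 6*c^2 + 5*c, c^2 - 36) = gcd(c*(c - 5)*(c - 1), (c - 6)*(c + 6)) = 1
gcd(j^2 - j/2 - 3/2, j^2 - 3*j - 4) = j + 1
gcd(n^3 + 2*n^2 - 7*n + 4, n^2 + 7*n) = 1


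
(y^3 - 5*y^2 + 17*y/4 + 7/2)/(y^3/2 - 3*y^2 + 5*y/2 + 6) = (4*y^3 - 20*y^2 + 17*y + 14)/(2*(y^3 - 6*y^2 + 5*y + 12))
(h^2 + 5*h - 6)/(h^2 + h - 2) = (h + 6)/(h + 2)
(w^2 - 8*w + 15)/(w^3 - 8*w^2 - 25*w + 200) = (w - 3)/(w^2 - 3*w - 40)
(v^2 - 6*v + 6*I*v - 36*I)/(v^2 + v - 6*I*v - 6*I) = (v^2 + 6*v*(-1 + I) - 36*I)/(v^2 + v*(1 - 6*I) - 6*I)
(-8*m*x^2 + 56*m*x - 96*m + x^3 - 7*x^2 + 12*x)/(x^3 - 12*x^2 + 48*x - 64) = (-8*m*x + 24*m + x^2 - 3*x)/(x^2 - 8*x + 16)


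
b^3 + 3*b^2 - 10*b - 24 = (b - 3)*(b + 2)*(b + 4)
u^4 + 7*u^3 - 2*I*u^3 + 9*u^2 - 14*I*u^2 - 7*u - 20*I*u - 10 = (u + 2)*(u + 5)*(u - I)^2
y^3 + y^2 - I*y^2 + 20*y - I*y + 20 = (y + 1)*(y - 5*I)*(y + 4*I)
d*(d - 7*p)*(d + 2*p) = d^3 - 5*d^2*p - 14*d*p^2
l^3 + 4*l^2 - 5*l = l*(l - 1)*(l + 5)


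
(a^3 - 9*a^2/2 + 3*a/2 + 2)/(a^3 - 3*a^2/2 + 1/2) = (a - 4)/(a - 1)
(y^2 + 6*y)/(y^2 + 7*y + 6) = y/(y + 1)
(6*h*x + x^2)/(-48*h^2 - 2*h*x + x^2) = x/(-8*h + x)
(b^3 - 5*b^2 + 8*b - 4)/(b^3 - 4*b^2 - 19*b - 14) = (-b^3 + 5*b^2 - 8*b + 4)/(-b^3 + 4*b^2 + 19*b + 14)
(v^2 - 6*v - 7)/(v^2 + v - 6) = (v^2 - 6*v - 7)/(v^2 + v - 6)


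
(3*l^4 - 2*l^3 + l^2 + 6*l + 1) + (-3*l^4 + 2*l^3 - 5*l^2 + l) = -4*l^2 + 7*l + 1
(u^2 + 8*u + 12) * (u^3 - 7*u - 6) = u^5 + 8*u^4 + 5*u^3 - 62*u^2 - 132*u - 72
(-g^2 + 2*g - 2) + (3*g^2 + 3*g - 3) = 2*g^2 + 5*g - 5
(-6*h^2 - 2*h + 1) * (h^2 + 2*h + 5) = -6*h^4 - 14*h^3 - 33*h^2 - 8*h + 5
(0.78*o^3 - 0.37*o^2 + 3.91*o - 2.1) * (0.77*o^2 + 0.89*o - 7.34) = 0.6006*o^5 + 0.4093*o^4 - 3.0438*o^3 + 4.5787*o^2 - 30.5684*o + 15.414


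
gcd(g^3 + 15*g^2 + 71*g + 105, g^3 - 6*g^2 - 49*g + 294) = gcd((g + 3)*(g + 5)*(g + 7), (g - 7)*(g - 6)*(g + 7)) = g + 7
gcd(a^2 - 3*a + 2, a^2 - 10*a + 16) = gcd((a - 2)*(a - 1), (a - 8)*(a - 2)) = a - 2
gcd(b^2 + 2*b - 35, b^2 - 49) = b + 7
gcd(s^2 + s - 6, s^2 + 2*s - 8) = s - 2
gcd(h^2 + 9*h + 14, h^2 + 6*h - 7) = h + 7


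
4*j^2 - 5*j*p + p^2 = (-4*j + p)*(-j + p)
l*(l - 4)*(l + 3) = l^3 - l^2 - 12*l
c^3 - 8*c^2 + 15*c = c*(c - 5)*(c - 3)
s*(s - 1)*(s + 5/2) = s^3 + 3*s^2/2 - 5*s/2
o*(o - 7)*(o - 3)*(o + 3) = o^4 - 7*o^3 - 9*o^2 + 63*o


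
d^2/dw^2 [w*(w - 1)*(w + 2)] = 6*w + 2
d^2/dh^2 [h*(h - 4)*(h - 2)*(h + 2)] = 12*h^2 - 24*h - 8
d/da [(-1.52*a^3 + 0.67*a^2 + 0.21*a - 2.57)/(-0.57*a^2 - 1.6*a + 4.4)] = (0.8664*a^4 + 4.864*a^3 - 21.0163*a^2 + 2.9662*a - 3.188)/(0.3249*a^4 + 1.824*a^3 - 2.456*a^2 - 14.08*a + 19.36)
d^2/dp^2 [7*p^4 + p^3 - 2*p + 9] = 6*p*(14*p + 1)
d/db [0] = 0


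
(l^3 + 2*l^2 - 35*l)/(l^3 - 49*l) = (l - 5)/(l - 7)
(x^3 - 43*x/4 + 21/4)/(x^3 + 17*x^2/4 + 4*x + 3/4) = (4*x^3 - 43*x + 21)/(4*x^3 + 17*x^2 + 16*x + 3)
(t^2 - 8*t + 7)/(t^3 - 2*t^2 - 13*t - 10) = (-t^2 + 8*t - 7)/(-t^3 + 2*t^2 + 13*t + 10)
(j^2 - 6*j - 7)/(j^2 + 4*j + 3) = (j - 7)/(j + 3)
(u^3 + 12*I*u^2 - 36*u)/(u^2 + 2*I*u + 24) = u*(u + 6*I)/(u - 4*I)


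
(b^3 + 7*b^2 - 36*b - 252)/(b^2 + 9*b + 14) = (b^2 - 36)/(b + 2)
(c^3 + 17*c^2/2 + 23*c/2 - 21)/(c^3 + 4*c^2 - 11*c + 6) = (c + 7/2)/(c - 1)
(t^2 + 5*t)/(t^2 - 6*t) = (t + 5)/(t - 6)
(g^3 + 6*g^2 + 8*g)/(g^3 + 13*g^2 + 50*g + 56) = g/(g + 7)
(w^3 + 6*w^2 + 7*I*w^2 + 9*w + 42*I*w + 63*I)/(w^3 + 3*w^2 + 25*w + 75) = (w^2 + w*(3 + 7*I) + 21*I)/(w^2 + 25)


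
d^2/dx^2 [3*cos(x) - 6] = -3*cos(x)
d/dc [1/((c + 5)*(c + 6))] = (-2*c - 11)/(c^4 + 22*c^3 + 181*c^2 + 660*c + 900)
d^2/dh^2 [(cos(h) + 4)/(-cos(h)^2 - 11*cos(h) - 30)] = (9*(1 - cos(2*h))^2*cos(h)/4 + 5*(1 - cos(2*h))^2/4 - 542*cos(h) - 170*cos(2*h) - 21*cos(3*h)/2 - cos(5*h)/2 - 243)/((cos(h) + 5)^3*(cos(h) + 6)^3)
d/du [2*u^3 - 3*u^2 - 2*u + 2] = 6*u^2 - 6*u - 2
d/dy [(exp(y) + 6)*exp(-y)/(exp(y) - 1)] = (-exp(2*y) - 12*exp(y) + 6)*exp(-y)/(exp(2*y) - 2*exp(y) + 1)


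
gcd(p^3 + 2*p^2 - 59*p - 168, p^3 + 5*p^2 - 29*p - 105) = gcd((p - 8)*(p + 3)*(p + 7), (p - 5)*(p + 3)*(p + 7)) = p^2 + 10*p + 21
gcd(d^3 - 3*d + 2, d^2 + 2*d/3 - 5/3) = d - 1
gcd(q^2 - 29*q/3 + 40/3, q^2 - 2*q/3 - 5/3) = q - 5/3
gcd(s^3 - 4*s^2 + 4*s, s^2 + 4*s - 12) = s - 2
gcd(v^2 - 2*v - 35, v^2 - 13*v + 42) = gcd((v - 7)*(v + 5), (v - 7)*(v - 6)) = v - 7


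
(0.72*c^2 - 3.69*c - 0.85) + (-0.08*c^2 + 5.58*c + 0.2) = 0.64*c^2 + 1.89*c - 0.65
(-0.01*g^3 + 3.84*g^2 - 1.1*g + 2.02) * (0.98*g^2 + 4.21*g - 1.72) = -0.0098*g^5 + 3.7211*g^4 + 15.1056*g^3 - 9.2562*g^2 + 10.3962*g - 3.4744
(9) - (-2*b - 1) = 2*b + 10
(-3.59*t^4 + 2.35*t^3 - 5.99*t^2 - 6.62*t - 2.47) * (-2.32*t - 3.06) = 8.3288*t^5 + 5.5334*t^4 + 6.7058*t^3 + 33.6878*t^2 + 25.9876*t + 7.5582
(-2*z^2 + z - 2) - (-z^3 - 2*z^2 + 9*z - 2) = z^3 - 8*z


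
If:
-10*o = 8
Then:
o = -4/5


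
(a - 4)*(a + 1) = a^2 - 3*a - 4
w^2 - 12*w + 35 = (w - 7)*(w - 5)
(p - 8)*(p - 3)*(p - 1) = p^3 - 12*p^2 + 35*p - 24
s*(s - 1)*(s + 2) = s^3 + s^2 - 2*s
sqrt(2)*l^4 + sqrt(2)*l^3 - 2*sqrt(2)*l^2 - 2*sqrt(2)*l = l*(l - sqrt(2))*(l + sqrt(2))*(sqrt(2)*l + sqrt(2))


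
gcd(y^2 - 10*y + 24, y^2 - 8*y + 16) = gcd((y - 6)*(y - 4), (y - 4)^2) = y - 4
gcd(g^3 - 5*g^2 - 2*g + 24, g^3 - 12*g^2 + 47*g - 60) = g^2 - 7*g + 12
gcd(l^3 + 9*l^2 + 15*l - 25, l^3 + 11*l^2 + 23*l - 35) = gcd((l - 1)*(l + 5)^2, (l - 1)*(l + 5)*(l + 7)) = l^2 + 4*l - 5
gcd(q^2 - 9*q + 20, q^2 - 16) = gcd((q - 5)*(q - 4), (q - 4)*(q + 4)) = q - 4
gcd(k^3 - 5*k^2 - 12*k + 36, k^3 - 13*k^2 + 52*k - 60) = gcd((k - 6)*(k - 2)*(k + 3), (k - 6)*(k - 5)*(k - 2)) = k^2 - 8*k + 12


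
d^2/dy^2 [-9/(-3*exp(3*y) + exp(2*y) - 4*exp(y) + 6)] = 9*((-27*exp(2*y) + 4*exp(y) - 4)*(3*exp(3*y) - exp(2*y) + 4*exp(y) - 6) + 2*(9*exp(2*y) - 2*exp(y) + 4)^2*exp(y))*exp(y)/(3*exp(3*y) - exp(2*y) + 4*exp(y) - 6)^3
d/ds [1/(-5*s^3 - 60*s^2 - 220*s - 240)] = (3*s^2 + 24*s + 44)/(5*(s^3 + 12*s^2 + 44*s + 48)^2)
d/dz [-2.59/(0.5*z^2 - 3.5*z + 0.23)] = (2.59*z - 9.065)/(0.5*z^2 - 3.5*z + 0.23)^2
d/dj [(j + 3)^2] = 2*j + 6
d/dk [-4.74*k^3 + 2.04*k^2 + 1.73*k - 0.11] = -14.22*k^2 + 4.08*k + 1.73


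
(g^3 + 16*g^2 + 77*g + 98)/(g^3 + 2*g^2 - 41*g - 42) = (g^2 + 9*g + 14)/(g^2 - 5*g - 6)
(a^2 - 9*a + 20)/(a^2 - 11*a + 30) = (a - 4)/(a - 6)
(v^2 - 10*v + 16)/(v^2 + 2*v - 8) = (v - 8)/(v + 4)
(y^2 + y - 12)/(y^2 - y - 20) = (y - 3)/(y - 5)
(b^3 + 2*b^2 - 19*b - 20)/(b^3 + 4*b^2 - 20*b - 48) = (b^2 + 6*b + 5)/(b^2 + 8*b + 12)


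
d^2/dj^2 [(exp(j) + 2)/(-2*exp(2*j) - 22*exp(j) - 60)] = (-exp(4*j) + 3*exp(3*j) + 114*exp(2*j) + 328*exp(j) - 240)*exp(j)/(2*(exp(6*j) + 33*exp(5*j) + 453*exp(4*j) + 3311*exp(3*j) + 13590*exp(2*j) + 29700*exp(j) + 27000))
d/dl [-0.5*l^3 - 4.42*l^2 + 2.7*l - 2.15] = -1.5*l^2 - 8.84*l + 2.7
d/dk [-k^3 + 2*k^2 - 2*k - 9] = -3*k^2 + 4*k - 2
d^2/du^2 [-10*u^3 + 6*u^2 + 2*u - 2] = 12 - 60*u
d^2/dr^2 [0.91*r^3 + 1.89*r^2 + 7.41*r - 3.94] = 5.46*r + 3.78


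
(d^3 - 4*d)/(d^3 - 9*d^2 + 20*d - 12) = d*(d + 2)/(d^2 - 7*d + 6)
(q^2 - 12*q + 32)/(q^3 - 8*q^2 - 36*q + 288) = (q - 4)/(q^2 - 36)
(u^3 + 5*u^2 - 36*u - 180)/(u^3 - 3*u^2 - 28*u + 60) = (u + 6)/(u - 2)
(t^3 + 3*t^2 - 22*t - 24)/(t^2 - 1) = (t^2 + 2*t - 24)/(t - 1)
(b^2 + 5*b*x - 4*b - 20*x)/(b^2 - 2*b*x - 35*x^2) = (4 - b)/(-b + 7*x)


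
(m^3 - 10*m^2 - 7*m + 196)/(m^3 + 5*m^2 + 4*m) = (m^2 - 14*m + 49)/(m*(m + 1))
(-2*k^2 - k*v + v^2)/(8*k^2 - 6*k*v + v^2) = (k + v)/(-4*k + v)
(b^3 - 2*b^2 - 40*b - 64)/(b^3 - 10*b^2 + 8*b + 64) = (b + 4)/(b - 4)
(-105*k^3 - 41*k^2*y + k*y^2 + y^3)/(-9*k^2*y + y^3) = (-35*k^2 - 2*k*y + y^2)/(y*(-3*k + y))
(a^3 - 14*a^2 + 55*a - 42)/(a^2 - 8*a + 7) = a - 6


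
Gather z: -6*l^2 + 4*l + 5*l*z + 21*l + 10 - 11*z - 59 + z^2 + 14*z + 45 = -6*l^2 + 25*l + z^2 + z*(5*l + 3) - 4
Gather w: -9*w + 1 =1 - 9*w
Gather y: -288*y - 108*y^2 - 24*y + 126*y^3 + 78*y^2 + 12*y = 126*y^3 - 30*y^2 - 300*y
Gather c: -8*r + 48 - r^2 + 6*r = -r^2 - 2*r + 48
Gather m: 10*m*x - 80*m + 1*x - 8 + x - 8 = m*(10*x - 80) + 2*x - 16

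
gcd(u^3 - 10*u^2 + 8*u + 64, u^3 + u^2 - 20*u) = u - 4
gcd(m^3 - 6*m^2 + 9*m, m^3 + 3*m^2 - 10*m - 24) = m - 3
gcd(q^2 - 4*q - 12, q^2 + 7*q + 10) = q + 2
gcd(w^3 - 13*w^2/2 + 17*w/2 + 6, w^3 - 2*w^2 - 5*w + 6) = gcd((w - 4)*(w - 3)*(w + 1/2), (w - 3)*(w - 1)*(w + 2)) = w - 3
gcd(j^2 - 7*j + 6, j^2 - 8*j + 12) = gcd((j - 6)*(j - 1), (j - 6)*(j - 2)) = j - 6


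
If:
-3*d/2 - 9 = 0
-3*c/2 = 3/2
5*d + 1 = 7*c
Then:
No Solution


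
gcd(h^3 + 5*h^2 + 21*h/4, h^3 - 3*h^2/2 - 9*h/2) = h^2 + 3*h/2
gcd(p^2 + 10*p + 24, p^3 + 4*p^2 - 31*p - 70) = 1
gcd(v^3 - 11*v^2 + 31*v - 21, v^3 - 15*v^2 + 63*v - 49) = v^2 - 8*v + 7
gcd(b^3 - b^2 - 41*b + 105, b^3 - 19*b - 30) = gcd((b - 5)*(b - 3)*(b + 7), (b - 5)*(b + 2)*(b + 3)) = b - 5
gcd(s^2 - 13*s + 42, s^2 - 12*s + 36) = s - 6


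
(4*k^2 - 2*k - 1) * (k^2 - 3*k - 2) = 4*k^4 - 14*k^3 - 3*k^2 + 7*k + 2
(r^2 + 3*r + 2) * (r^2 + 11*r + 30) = r^4 + 14*r^3 + 65*r^2 + 112*r + 60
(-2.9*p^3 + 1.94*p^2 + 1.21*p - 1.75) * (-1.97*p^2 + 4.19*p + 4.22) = 5.713*p^5 - 15.9728*p^4 - 6.4931*p^3 + 16.7042*p^2 - 2.2263*p - 7.385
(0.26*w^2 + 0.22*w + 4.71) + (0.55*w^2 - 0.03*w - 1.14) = 0.81*w^2 + 0.19*w + 3.57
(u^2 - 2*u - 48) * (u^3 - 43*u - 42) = u^5 - 2*u^4 - 91*u^3 + 44*u^2 + 2148*u + 2016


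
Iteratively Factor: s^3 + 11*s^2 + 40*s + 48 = (s + 4)*(s^2 + 7*s + 12) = (s + 4)^2*(s + 3)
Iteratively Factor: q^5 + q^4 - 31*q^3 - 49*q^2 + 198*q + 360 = (q + 2)*(q^4 - q^3 - 29*q^2 + 9*q + 180) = (q + 2)*(q + 4)*(q^3 - 5*q^2 - 9*q + 45) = (q - 5)*(q + 2)*(q + 4)*(q^2 - 9) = (q - 5)*(q + 2)*(q + 3)*(q + 4)*(q - 3)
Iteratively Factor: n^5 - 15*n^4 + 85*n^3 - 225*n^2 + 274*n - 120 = (n - 4)*(n^4 - 11*n^3 + 41*n^2 - 61*n + 30) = (n - 4)*(n - 2)*(n^3 - 9*n^2 + 23*n - 15) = (n - 4)*(n - 3)*(n - 2)*(n^2 - 6*n + 5) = (n - 4)*(n - 3)*(n - 2)*(n - 1)*(n - 5)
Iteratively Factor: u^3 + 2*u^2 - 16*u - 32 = (u + 2)*(u^2 - 16) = (u - 4)*(u + 2)*(u + 4)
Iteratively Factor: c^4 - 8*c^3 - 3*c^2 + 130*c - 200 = (c - 5)*(c^3 - 3*c^2 - 18*c + 40) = (c - 5)*(c + 4)*(c^2 - 7*c + 10) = (c - 5)^2*(c + 4)*(c - 2)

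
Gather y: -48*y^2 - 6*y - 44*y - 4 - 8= -48*y^2 - 50*y - 12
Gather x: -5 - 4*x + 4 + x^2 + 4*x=x^2 - 1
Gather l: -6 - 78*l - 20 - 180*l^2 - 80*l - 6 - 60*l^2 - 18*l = -240*l^2 - 176*l - 32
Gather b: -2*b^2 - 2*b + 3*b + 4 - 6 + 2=-2*b^2 + b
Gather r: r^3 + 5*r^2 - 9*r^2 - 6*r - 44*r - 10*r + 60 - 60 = r^3 - 4*r^2 - 60*r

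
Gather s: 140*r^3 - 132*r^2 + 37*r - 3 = 140*r^3 - 132*r^2 + 37*r - 3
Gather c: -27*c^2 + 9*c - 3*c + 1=-27*c^2 + 6*c + 1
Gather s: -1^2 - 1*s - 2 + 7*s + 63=6*s + 60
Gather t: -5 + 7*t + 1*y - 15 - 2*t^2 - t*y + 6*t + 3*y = -2*t^2 + t*(13 - y) + 4*y - 20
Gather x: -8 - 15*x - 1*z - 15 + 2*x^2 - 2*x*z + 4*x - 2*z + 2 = 2*x^2 + x*(-2*z - 11) - 3*z - 21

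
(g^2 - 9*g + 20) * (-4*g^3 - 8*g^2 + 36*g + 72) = -4*g^5 + 28*g^4 + 28*g^3 - 412*g^2 + 72*g + 1440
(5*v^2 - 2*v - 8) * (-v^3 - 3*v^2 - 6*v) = -5*v^5 - 13*v^4 - 16*v^3 + 36*v^2 + 48*v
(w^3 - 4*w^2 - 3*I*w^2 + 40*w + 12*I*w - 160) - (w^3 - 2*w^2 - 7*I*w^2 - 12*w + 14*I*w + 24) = -2*w^2 + 4*I*w^2 + 52*w - 2*I*w - 184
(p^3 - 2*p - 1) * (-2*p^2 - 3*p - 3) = -2*p^5 - 3*p^4 + p^3 + 8*p^2 + 9*p + 3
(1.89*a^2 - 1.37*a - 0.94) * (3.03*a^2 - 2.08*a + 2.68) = 5.7267*a^4 - 8.0823*a^3 + 5.0666*a^2 - 1.7164*a - 2.5192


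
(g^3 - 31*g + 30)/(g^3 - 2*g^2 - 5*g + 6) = (g^2 + g - 30)/(g^2 - g - 6)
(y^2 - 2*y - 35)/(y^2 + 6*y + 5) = (y - 7)/(y + 1)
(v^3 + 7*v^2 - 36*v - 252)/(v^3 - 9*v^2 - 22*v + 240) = (v^2 + 13*v + 42)/(v^2 - 3*v - 40)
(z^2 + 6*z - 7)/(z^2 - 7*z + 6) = (z + 7)/(z - 6)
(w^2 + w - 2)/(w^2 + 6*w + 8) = (w - 1)/(w + 4)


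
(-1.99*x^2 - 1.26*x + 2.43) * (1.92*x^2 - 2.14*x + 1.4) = -3.8208*x^4 + 1.8394*x^3 + 4.576*x^2 - 6.9642*x + 3.402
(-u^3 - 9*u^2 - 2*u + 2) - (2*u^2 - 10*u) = -u^3 - 11*u^2 + 8*u + 2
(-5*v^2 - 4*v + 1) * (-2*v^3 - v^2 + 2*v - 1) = 10*v^5 + 13*v^4 - 8*v^3 - 4*v^2 + 6*v - 1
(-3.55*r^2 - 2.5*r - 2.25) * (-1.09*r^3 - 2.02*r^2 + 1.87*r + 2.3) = 3.8695*r^5 + 9.896*r^4 + 0.864*r^3 - 8.295*r^2 - 9.9575*r - 5.175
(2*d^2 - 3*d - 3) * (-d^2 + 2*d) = -2*d^4 + 7*d^3 - 3*d^2 - 6*d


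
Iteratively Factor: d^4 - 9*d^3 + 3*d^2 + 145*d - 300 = (d - 5)*(d^3 - 4*d^2 - 17*d + 60) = (d - 5)*(d + 4)*(d^2 - 8*d + 15) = (d - 5)*(d - 3)*(d + 4)*(d - 5)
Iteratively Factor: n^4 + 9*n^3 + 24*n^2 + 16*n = (n + 4)*(n^3 + 5*n^2 + 4*n) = n*(n + 4)*(n^2 + 5*n + 4) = n*(n + 1)*(n + 4)*(n + 4)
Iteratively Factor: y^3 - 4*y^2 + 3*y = (y - 1)*(y^2 - 3*y) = y*(y - 1)*(y - 3)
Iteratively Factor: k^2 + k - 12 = (k + 4)*(k - 3)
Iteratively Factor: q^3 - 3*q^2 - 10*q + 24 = (q - 4)*(q^2 + q - 6) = (q - 4)*(q + 3)*(q - 2)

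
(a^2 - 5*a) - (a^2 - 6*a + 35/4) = a - 35/4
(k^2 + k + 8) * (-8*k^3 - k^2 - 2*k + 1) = -8*k^5 - 9*k^4 - 67*k^3 - 9*k^2 - 15*k + 8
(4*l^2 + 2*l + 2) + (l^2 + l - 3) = 5*l^2 + 3*l - 1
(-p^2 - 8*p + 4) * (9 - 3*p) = 3*p^3 + 15*p^2 - 84*p + 36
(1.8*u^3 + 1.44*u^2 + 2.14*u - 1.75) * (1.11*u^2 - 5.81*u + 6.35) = 1.998*u^5 - 8.8596*u^4 + 5.439*u^3 - 5.2319*u^2 + 23.7565*u - 11.1125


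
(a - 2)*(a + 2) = a^2 - 4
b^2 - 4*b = b*(b - 4)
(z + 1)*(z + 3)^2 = z^3 + 7*z^2 + 15*z + 9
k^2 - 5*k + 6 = (k - 3)*(k - 2)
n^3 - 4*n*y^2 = n*(n - 2*y)*(n + 2*y)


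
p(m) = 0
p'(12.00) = 0.00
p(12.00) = 0.00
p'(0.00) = 0.00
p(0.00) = 0.00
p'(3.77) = 0.00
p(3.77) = 0.00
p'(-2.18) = 0.00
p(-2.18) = 0.00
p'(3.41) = 0.00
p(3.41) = 0.00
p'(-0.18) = 0.00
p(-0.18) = 0.00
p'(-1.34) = 0.00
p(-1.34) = 0.00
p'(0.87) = 0.00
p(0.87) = 0.00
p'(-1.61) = 0.00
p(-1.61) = 0.00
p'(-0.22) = 0.00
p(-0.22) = 0.00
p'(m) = 0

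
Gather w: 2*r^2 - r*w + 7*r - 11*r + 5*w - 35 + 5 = 2*r^2 - 4*r + w*(5 - r) - 30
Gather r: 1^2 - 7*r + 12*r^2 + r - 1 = 12*r^2 - 6*r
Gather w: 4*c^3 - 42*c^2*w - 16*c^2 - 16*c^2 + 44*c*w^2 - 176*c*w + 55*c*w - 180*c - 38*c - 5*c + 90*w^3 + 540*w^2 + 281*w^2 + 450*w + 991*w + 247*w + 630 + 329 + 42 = 4*c^3 - 32*c^2 - 223*c + 90*w^3 + w^2*(44*c + 821) + w*(-42*c^2 - 121*c + 1688) + 1001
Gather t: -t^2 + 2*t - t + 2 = -t^2 + t + 2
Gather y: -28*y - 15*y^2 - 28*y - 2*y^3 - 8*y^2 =-2*y^3 - 23*y^2 - 56*y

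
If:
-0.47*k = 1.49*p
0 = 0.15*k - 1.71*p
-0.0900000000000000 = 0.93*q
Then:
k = 0.00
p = 0.00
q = -0.10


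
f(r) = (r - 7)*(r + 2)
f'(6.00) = 7.00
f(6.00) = -8.00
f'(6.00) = 7.00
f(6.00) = -8.00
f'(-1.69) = -8.38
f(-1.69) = -2.69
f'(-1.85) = -8.70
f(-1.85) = -1.33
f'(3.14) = 1.28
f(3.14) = -19.84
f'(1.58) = -1.84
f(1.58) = -19.40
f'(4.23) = 3.46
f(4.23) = -17.26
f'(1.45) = -2.10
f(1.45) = -19.15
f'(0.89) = -3.22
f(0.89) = -17.66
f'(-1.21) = -7.42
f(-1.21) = -6.49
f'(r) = 2*r - 5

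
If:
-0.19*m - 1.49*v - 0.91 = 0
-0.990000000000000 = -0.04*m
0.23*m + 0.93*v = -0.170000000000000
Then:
No Solution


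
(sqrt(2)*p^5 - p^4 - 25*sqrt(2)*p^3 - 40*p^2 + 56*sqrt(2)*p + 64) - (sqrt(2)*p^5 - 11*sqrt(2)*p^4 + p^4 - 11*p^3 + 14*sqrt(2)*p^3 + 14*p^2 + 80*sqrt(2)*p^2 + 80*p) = -2*p^4 + 11*sqrt(2)*p^4 - 39*sqrt(2)*p^3 + 11*p^3 - 80*sqrt(2)*p^2 - 54*p^2 - 80*p + 56*sqrt(2)*p + 64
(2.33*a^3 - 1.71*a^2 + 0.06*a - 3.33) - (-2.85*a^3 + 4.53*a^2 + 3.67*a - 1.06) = 5.18*a^3 - 6.24*a^2 - 3.61*a - 2.27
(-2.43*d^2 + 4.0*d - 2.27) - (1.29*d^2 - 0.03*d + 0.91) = -3.72*d^2 + 4.03*d - 3.18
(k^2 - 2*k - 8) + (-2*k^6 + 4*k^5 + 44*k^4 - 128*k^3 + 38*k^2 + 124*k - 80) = -2*k^6 + 4*k^5 + 44*k^4 - 128*k^3 + 39*k^2 + 122*k - 88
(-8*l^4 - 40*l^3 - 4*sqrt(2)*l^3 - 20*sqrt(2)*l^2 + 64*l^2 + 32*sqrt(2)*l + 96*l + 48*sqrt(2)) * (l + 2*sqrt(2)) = -8*l^5 - 40*l^4 - 20*sqrt(2)*l^4 - 100*sqrt(2)*l^3 + 48*l^3 + 16*l^2 + 160*sqrt(2)*l^2 + 128*l + 240*sqrt(2)*l + 192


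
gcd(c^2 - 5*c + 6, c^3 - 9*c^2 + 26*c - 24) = c^2 - 5*c + 6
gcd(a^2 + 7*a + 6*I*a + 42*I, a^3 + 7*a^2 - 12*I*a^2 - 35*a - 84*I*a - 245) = a + 7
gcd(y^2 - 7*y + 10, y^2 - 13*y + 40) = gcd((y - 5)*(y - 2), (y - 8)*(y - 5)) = y - 5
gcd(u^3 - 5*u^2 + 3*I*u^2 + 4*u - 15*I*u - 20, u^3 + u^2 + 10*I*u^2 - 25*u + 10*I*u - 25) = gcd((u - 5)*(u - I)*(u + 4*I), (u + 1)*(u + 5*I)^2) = 1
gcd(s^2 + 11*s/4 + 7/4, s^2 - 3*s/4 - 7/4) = s + 1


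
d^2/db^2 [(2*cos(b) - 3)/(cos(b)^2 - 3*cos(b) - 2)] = (8*sin(b)^4*cos(b) - 24*sin(b)^4 + 228*sin(b)^2 - 63*cos(b) + 51*cos(3*b) + 156)/(4*(sin(b)^2 + 3*cos(b) + 1)^3)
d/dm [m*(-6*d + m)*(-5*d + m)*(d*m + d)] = d*(60*d^2*m + 30*d^2 - 33*d*m^2 - 22*d*m + 4*m^3 + 3*m^2)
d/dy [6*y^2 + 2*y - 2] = 12*y + 2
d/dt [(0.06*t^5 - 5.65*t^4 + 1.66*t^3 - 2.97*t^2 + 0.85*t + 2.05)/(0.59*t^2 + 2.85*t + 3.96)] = (0.1062*t^6 - 5.983*t^5 - 46.1401*t^4 - 80.034*t^3 + 10.7548*t^2 - 25.9414*t - 2.4765)/(0.3481*t^4 + 3.363*t^3 + 12.7953*t^2 + 22.572*t + 15.6816)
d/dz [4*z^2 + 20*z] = 8*z + 20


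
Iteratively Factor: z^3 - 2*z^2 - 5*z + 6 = (z + 2)*(z^2 - 4*z + 3) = (z - 3)*(z + 2)*(z - 1)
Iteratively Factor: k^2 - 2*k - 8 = (k - 4)*(k + 2)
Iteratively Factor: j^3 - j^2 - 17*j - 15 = (j + 3)*(j^2 - 4*j - 5) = (j - 5)*(j + 3)*(j + 1)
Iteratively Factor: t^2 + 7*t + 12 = (t + 3)*(t + 4)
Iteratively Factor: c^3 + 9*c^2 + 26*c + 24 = (c + 2)*(c^2 + 7*c + 12) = (c + 2)*(c + 4)*(c + 3)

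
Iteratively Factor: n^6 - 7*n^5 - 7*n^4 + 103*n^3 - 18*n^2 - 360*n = (n - 3)*(n^5 - 4*n^4 - 19*n^3 + 46*n^2 + 120*n) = n*(n - 3)*(n^4 - 4*n^3 - 19*n^2 + 46*n + 120) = n*(n - 3)*(n + 3)*(n^3 - 7*n^2 + 2*n + 40) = n*(n - 3)*(n + 2)*(n + 3)*(n^2 - 9*n + 20) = n*(n - 5)*(n - 3)*(n + 2)*(n + 3)*(n - 4)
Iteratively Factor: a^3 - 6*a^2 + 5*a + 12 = (a - 3)*(a^2 - 3*a - 4) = (a - 3)*(a + 1)*(a - 4)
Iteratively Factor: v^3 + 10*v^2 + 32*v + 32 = (v + 4)*(v^2 + 6*v + 8) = (v + 2)*(v + 4)*(v + 4)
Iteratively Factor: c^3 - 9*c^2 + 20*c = (c)*(c^2 - 9*c + 20) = c*(c - 5)*(c - 4)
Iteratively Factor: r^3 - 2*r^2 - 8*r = (r)*(r^2 - 2*r - 8) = r*(r + 2)*(r - 4)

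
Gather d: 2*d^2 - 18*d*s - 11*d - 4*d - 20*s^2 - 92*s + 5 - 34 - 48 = 2*d^2 + d*(-18*s - 15) - 20*s^2 - 92*s - 77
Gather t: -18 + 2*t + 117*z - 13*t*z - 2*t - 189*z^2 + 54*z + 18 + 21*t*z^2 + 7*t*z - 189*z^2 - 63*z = t*(21*z^2 - 6*z) - 378*z^2 + 108*z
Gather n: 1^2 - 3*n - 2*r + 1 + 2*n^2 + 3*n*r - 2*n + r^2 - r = 2*n^2 + n*(3*r - 5) + r^2 - 3*r + 2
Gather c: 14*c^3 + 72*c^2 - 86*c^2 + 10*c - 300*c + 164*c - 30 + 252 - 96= 14*c^3 - 14*c^2 - 126*c + 126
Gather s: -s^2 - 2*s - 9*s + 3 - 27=-s^2 - 11*s - 24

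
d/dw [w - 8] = 1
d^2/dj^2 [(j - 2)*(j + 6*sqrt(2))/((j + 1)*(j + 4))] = 2*(-7*j^3 + 6*sqrt(2)*j^3 - 36*sqrt(2)*j^2 - 12*j^2 - 252*sqrt(2)*j + 24*j - 372*sqrt(2) + 56)/(j^6 + 15*j^5 + 87*j^4 + 245*j^3 + 348*j^2 + 240*j + 64)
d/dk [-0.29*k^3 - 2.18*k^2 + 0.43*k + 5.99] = -0.87*k^2 - 4.36*k + 0.43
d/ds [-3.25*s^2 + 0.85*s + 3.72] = 0.85 - 6.5*s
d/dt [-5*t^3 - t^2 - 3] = t*(-15*t - 2)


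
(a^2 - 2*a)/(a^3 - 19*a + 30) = a/(a^2 + 2*a - 15)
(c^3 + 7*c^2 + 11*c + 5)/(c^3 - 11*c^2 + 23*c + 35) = (c^2 + 6*c + 5)/(c^2 - 12*c + 35)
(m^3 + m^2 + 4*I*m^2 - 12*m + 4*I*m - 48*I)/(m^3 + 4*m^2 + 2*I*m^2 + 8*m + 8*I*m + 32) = (m - 3)/(m - 2*I)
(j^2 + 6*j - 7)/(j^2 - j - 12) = (-j^2 - 6*j + 7)/(-j^2 + j + 12)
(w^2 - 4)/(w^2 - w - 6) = (w - 2)/(w - 3)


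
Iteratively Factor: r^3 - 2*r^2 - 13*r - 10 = (r - 5)*(r^2 + 3*r + 2) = (r - 5)*(r + 1)*(r + 2)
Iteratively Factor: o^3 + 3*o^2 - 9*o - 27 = (o + 3)*(o^2 - 9) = (o + 3)^2*(o - 3)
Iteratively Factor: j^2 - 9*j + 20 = (j - 5)*(j - 4)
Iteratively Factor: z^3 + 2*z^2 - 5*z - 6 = (z + 1)*(z^2 + z - 6) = (z - 2)*(z + 1)*(z + 3)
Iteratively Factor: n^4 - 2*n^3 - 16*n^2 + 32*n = (n - 2)*(n^3 - 16*n) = n*(n - 2)*(n^2 - 16) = n*(n - 4)*(n - 2)*(n + 4)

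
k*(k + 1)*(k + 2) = k^3 + 3*k^2 + 2*k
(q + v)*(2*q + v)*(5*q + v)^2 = 50*q^4 + 95*q^3*v + 57*q^2*v^2 + 13*q*v^3 + v^4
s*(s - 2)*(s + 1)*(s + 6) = s^4 + 5*s^3 - 8*s^2 - 12*s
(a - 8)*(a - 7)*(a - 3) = a^3 - 18*a^2 + 101*a - 168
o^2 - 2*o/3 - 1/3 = (o - 1)*(o + 1/3)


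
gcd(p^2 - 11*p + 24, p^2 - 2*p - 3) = p - 3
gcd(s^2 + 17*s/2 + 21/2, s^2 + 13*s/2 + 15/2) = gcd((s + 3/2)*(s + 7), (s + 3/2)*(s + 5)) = s + 3/2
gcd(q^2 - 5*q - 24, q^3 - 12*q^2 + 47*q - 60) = 1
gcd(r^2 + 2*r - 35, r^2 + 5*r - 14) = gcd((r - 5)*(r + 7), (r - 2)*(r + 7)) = r + 7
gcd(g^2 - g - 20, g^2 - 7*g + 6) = 1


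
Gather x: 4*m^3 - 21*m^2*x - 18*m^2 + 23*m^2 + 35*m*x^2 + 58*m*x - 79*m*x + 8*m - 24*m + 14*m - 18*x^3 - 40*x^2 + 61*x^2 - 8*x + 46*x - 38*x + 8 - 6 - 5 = 4*m^3 + 5*m^2 - 2*m - 18*x^3 + x^2*(35*m + 21) + x*(-21*m^2 - 21*m) - 3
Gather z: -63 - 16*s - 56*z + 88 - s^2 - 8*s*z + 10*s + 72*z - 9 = -s^2 - 6*s + z*(16 - 8*s) + 16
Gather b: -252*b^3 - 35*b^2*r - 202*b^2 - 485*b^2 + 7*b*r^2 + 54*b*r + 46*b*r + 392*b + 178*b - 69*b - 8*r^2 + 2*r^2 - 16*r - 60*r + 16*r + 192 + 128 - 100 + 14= -252*b^3 + b^2*(-35*r - 687) + b*(7*r^2 + 100*r + 501) - 6*r^2 - 60*r + 234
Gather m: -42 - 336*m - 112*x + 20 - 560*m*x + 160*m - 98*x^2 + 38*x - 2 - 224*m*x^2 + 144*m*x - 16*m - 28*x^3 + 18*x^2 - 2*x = m*(-224*x^2 - 416*x - 192) - 28*x^3 - 80*x^2 - 76*x - 24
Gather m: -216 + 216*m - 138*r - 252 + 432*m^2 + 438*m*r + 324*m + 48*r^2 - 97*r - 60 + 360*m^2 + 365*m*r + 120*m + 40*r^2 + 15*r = 792*m^2 + m*(803*r + 660) + 88*r^2 - 220*r - 528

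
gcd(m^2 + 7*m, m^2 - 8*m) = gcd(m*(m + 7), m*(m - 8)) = m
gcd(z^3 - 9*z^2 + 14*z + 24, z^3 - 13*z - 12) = z^2 - 3*z - 4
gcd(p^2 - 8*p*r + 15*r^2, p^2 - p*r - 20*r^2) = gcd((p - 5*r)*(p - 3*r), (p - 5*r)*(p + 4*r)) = p - 5*r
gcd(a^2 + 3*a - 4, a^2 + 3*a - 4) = a^2 + 3*a - 4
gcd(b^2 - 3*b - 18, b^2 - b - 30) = b - 6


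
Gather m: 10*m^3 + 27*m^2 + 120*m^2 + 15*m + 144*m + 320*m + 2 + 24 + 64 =10*m^3 + 147*m^2 + 479*m + 90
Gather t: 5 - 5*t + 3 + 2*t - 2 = 6 - 3*t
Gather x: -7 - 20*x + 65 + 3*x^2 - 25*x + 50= 3*x^2 - 45*x + 108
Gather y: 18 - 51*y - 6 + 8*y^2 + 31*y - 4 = 8*y^2 - 20*y + 8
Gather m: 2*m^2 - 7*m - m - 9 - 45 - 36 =2*m^2 - 8*m - 90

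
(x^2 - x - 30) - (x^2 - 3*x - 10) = 2*x - 20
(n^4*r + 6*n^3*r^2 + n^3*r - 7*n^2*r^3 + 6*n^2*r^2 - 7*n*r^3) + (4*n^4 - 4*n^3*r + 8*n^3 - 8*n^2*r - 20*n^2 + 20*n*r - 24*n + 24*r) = n^4*r + 4*n^4 + 6*n^3*r^2 - 3*n^3*r + 8*n^3 - 7*n^2*r^3 + 6*n^2*r^2 - 8*n^2*r - 20*n^2 - 7*n*r^3 + 20*n*r - 24*n + 24*r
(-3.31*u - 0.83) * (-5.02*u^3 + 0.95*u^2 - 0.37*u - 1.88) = 16.6162*u^4 + 1.0221*u^3 + 0.4362*u^2 + 6.5299*u + 1.5604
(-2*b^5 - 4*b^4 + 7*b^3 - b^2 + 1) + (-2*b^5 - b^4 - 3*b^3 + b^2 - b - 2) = -4*b^5 - 5*b^4 + 4*b^3 - b - 1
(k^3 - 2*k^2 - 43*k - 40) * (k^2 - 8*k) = k^5 - 10*k^4 - 27*k^3 + 304*k^2 + 320*k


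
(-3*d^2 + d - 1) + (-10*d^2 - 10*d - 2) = -13*d^2 - 9*d - 3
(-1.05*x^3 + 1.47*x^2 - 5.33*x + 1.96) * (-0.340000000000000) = 0.357*x^3 - 0.4998*x^2 + 1.8122*x - 0.6664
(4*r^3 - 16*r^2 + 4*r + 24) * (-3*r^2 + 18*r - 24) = -12*r^5 + 120*r^4 - 396*r^3 + 384*r^2 + 336*r - 576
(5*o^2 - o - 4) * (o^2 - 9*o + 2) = 5*o^4 - 46*o^3 + 15*o^2 + 34*o - 8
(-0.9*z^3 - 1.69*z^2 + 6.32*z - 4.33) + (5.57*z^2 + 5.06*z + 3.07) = -0.9*z^3 + 3.88*z^2 + 11.38*z - 1.26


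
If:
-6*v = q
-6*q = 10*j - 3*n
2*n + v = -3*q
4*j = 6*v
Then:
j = 0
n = 0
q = 0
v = 0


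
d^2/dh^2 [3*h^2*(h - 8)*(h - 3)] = 36*h^2 - 198*h + 144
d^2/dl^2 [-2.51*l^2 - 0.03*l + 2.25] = -5.02000000000000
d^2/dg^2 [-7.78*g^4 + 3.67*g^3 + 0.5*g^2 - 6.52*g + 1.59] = -93.36*g^2 + 22.02*g + 1.0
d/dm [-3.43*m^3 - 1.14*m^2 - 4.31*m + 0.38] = -10.29*m^2 - 2.28*m - 4.31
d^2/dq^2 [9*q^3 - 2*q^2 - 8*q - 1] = 54*q - 4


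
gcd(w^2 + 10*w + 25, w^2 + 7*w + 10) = w + 5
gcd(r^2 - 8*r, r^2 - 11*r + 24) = r - 8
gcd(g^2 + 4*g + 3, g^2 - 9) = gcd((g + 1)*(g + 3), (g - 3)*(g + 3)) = g + 3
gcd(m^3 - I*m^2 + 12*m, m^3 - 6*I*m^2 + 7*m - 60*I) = m^2 - I*m + 12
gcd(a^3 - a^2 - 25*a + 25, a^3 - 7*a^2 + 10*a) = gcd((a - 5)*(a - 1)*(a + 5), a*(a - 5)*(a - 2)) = a - 5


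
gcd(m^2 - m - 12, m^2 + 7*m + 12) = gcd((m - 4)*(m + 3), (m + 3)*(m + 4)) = m + 3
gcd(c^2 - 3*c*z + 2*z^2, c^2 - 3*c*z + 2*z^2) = c^2 - 3*c*z + 2*z^2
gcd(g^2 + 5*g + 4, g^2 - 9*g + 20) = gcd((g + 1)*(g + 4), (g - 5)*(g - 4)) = 1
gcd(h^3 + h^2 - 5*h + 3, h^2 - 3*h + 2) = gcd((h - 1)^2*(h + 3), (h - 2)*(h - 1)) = h - 1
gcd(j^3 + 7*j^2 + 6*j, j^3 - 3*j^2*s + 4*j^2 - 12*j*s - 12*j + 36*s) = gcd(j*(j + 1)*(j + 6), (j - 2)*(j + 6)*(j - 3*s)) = j + 6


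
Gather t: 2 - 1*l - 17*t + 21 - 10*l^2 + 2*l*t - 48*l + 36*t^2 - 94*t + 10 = -10*l^2 - 49*l + 36*t^2 + t*(2*l - 111) + 33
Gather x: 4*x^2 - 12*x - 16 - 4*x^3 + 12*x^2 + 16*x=-4*x^3 + 16*x^2 + 4*x - 16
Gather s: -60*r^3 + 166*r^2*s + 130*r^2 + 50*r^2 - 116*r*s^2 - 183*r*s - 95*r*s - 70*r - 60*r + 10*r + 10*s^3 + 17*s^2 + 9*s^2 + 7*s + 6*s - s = -60*r^3 + 180*r^2 - 120*r + 10*s^3 + s^2*(26 - 116*r) + s*(166*r^2 - 278*r + 12)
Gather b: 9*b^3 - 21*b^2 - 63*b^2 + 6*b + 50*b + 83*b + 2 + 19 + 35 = 9*b^3 - 84*b^2 + 139*b + 56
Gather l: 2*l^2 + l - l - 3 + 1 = 2*l^2 - 2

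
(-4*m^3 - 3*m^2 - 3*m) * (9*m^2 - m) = -36*m^5 - 23*m^4 - 24*m^3 + 3*m^2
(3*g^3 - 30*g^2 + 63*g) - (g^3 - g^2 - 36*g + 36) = 2*g^3 - 29*g^2 + 99*g - 36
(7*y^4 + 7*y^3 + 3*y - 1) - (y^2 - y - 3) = 7*y^4 + 7*y^3 - y^2 + 4*y + 2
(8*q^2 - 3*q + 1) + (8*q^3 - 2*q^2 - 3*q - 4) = 8*q^3 + 6*q^2 - 6*q - 3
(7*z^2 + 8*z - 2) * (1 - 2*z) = -14*z^3 - 9*z^2 + 12*z - 2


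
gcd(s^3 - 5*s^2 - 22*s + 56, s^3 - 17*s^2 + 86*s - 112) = s^2 - 9*s + 14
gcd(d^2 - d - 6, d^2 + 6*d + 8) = d + 2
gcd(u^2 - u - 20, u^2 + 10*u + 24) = u + 4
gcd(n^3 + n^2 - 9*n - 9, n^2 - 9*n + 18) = n - 3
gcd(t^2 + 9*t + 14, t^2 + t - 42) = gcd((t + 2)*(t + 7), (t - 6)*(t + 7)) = t + 7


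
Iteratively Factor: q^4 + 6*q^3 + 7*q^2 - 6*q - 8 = (q + 4)*(q^3 + 2*q^2 - q - 2) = (q + 2)*(q + 4)*(q^2 - 1) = (q + 1)*(q + 2)*(q + 4)*(q - 1)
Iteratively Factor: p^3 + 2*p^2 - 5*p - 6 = (p + 1)*(p^2 + p - 6) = (p - 2)*(p + 1)*(p + 3)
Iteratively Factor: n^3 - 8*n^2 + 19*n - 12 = (n - 1)*(n^2 - 7*n + 12) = (n - 3)*(n - 1)*(n - 4)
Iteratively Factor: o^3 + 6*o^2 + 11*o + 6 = (o + 3)*(o^2 + 3*o + 2) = (o + 1)*(o + 3)*(o + 2)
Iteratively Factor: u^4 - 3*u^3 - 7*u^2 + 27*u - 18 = (u - 2)*(u^3 - u^2 - 9*u + 9) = (u - 3)*(u - 2)*(u^2 + 2*u - 3) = (u - 3)*(u - 2)*(u + 3)*(u - 1)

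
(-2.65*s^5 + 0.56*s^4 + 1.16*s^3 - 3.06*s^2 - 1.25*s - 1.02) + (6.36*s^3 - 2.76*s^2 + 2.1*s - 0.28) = -2.65*s^5 + 0.56*s^4 + 7.52*s^3 - 5.82*s^2 + 0.85*s - 1.3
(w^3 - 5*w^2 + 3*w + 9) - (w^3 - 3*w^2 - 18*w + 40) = -2*w^2 + 21*w - 31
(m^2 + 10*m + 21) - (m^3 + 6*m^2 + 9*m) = -m^3 - 5*m^2 + m + 21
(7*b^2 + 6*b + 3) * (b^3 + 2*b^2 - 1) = 7*b^5 + 20*b^4 + 15*b^3 - b^2 - 6*b - 3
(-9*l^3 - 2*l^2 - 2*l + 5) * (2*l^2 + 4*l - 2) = -18*l^5 - 40*l^4 + 6*l^3 + 6*l^2 + 24*l - 10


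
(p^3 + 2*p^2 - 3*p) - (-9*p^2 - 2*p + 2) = p^3 + 11*p^2 - p - 2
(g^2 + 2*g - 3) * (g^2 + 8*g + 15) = g^4 + 10*g^3 + 28*g^2 + 6*g - 45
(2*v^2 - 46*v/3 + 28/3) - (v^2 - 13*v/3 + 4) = v^2 - 11*v + 16/3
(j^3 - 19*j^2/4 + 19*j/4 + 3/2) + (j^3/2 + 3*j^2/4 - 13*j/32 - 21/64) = 3*j^3/2 - 4*j^2 + 139*j/32 + 75/64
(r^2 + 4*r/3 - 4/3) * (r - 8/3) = r^3 - 4*r^2/3 - 44*r/9 + 32/9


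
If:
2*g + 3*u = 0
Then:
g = -3*u/2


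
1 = 1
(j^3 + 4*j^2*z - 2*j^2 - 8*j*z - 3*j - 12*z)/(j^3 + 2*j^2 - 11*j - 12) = (j + 4*z)/(j + 4)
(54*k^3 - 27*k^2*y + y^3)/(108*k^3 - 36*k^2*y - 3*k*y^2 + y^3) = (-3*k + y)/(-6*k + y)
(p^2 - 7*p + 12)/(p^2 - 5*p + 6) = (p - 4)/(p - 2)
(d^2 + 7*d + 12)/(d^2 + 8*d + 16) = (d + 3)/(d + 4)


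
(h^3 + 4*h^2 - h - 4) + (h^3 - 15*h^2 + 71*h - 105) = 2*h^3 - 11*h^2 + 70*h - 109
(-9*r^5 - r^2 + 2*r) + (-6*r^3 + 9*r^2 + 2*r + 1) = -9*r^5 - 6*r^3 + 8*r^2 + 4*r + 1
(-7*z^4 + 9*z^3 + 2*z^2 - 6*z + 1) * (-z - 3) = 7*z^5 + 12*z^4 - 29*z^3 + 17*z - 3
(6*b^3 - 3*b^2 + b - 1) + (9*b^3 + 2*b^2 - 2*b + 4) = 15*b^3 - b^2 - b + 3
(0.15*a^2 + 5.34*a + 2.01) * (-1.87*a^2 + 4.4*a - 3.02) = -0.2805*a^4 - 9.3258*a^3 + 19.2843*a^2 - 7.2828*a - 6.0702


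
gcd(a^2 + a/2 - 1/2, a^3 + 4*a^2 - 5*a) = 1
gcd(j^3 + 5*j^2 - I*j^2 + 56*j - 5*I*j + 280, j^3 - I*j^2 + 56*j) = j^2 - I*j + 56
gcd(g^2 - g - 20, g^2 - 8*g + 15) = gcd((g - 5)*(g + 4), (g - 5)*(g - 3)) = g - 5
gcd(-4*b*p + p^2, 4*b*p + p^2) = p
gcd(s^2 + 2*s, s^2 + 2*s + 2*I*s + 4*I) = s + 2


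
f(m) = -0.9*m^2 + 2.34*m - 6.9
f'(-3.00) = 7.74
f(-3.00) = -22.02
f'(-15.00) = 29.34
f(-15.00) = -244.50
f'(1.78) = -0.86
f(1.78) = -5.59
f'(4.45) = -5.67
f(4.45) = -14.31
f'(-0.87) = 3.91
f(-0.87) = -9.62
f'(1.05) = 0.45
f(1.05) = -5.44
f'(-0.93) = 4.01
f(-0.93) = -9.85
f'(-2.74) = 7.27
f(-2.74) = -20.07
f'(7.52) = -11.20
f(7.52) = -40.20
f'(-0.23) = 2.75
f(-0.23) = -7.49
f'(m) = 2.34 - 1.8*m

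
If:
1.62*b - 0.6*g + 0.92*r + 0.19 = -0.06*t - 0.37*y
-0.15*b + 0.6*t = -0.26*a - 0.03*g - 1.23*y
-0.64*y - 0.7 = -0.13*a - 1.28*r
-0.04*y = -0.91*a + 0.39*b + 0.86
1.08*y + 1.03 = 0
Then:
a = 10.9466126974823 - 6.39257909557727*t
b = 23.4347838534797 - 14.9160178896803*t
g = 61.40512774107 - 39.1777372867318*t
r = 0.649246314394567*t - 1.0417422039399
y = -0.95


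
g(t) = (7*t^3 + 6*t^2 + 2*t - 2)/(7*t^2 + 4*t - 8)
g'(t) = (-14*t - 4)*(7*t^3 + 6*t^2 + 2*t - 2)/(7*t^2 + 4*t - 8)^2 + (21*t^2 + 12*t + 2)/(7*t^2 + 4*t - 8) = (49*t^4 + 56*t^3 - 158*t^2 - 68*t - 8)/(49*t^4 + 56*t^3 - 96*t^2 - 64*t + 64)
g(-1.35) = 17.10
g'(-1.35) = -434.06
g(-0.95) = 0.82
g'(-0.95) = -3.13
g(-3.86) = -3.99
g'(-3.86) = 0.85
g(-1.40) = -102.07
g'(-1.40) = -13049.00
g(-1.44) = -17.66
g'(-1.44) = -340.56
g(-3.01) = -3.33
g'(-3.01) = 0.67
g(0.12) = 0.22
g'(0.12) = -0.33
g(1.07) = 3.63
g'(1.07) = -6.99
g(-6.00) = -5.95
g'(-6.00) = 0.95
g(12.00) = 12.39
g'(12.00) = 0.99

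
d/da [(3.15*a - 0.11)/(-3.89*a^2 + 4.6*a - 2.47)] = (12.2535*a^2 - 0.8558*a - 7.2745)/(15.1321*a^4 - 35.788*a^3 + 40.3766*a^2 - 22.724*a + 6.1009)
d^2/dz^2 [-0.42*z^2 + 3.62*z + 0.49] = -0.840000000000000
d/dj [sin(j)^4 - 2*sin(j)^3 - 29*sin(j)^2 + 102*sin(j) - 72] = 2*(2*sin(j)^3 - 3*sin(j)^2 - 29*sin(j) + 51)*cos(j)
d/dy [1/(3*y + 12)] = -1/(3*(y + 4)^2)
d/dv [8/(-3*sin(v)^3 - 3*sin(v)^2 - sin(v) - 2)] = 8*(3*sin(v) + 1)^2*cos(v)/(3*sin(v)^3 + 3*sin(v)^2 + sin(v) + 2)^2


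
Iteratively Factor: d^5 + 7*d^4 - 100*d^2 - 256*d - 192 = (d - 4)*(d^4 + 11*d^3 + 44*d^2 + 76*d + 48) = (d - 4)*(d + 2)*(d^3 + 9*d^2 + 26*d + 24) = (d - 4)*(d + 2)*(d + 3)*(d^2 + 6*d + 8) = (d - 4)*(d + 2)^2*(d + 3)*(d + 4)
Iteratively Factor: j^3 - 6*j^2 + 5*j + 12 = (j - 4)*(j^2 - 2*j - 3) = (j - 4)*(j - 3)*(j + 1)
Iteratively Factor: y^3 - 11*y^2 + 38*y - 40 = (y - 4)*(y^2 - 7*y + 10) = (y - 4)*(y - 2)*(y - 5)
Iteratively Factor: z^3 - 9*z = (z + 3)*(z^2 - 3*z) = (z - 3)*(z + 3)*(z)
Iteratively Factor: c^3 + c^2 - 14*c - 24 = (c - 4)*(c^2 + 5*c + 6) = (c - 4)*(c + 2)*(c + 3)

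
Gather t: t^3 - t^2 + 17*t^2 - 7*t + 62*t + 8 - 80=t^3 + 16*t^2 + 55*t - 72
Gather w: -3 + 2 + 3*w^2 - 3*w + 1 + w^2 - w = 4*w^2 - 4*w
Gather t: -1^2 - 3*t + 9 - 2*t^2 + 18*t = -2*t^2 + 15*t + 8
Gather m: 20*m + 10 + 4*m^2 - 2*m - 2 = 4*m^2 + 18*m + 8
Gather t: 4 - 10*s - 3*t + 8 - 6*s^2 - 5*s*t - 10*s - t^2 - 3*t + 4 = -6*s^2 - 20*s - t^2 + t*(-5*s - 6) + 16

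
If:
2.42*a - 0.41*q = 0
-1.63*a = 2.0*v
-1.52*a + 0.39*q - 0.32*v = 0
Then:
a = 0.00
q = 0.00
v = 0.00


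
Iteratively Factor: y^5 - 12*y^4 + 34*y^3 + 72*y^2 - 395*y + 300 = (y - 1)*(y^4 - 11*y^3 + 23*y^2 + 95*y - 300) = (y - 4)*(y - 1)*(y^3 - 7*y^2 - 5*y + 75) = (y - 5)*(y - 4)*(y - 1)*(y^2 - 2*y - 15) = (y - 5)*(y - 4)*(y - 1)*(y + 3)*(y - 5)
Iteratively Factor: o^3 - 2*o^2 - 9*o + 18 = (o - 2)*(o^2 - 9) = (o - 2)*(o + 3)*(o - 3)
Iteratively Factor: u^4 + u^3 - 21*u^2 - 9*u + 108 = (u + 4)*(u^3 - 3*u^2 - 9*u + 27) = (u + 3)*(u + 4)*(u^2 - 6*u + 9) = (u - 3)*(u + 3)*(u + 4)*(u - 3)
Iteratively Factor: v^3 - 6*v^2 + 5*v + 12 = (v + 1)*(v^2 - 7*v + 12) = (v - 3)*(v + 1)*(v - 4)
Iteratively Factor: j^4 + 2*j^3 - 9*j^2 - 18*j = (j + 2)*(j^3 - 9*j) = j*(j + 2)*(j^2 - 9) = j*(j - 3)*(j + 2)*(j + 3)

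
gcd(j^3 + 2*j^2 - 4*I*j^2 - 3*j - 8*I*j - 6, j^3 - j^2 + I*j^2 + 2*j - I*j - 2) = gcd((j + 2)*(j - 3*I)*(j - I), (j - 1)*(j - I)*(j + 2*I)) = j - I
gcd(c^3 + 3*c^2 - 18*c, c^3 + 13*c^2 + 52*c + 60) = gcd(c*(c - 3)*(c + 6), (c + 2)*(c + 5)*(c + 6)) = c + 6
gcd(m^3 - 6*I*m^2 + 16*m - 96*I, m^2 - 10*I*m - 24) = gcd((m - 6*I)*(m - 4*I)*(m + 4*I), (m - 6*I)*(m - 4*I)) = m^2 - 10*I*m - 24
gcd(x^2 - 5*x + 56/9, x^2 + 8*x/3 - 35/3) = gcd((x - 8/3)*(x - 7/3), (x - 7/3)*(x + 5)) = x - 7/3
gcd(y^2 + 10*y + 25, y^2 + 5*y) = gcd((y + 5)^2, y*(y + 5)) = y + 5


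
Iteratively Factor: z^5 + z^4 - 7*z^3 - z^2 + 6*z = (z + 1)*(z^4 - 7*z^2 + 6*z) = z*(z + 1)*(z^3 - 7*z + 6) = z*(z + 1)*(z + 3)*(z^2 - 3*z + 2) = z*(z - 2)*(z + 1)*(z + 3)*(z - 1)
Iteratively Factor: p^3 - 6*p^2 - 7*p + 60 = (p - 5)*(p^2 - p - 12) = (p - 5)*(p - 4)*(p + 3)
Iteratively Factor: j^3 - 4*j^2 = (j)*(j^2 - 4*j) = j*(j - 4)*(j)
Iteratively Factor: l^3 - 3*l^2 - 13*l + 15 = (l - 1)*(l^2 - 2*l - 15) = (l - 1)*(l + 3)*(l - 5)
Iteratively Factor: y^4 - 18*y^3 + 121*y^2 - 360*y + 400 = (y - 5)*(y^3 - 13*y^2 + 56*y - 80) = (y - 5)*(y - 4)*(y^2 - 9*y + 20) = (y - 5)^2*(y - 4)*(y - 4)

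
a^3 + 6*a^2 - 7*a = a*(a - 1)*(a + 7)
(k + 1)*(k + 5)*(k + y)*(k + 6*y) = k^4 + 7*k^3*y + 6*k^3 + 6*k^2*y^2 + 42*k^2*y + 5*k^2 + 36*k*y^2 + 35*k*y + 30*y^2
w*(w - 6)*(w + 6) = w^3 - 36*w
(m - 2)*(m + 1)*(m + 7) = m^3 + 6*m^2 - 9*m - 14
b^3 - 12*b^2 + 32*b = b*(b - 8)*(b - 4)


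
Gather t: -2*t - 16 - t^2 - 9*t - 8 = -t^2 - 11*t - 24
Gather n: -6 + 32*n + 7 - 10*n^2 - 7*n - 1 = -10*n^2 + 25*n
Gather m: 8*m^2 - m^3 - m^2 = -m^3 + 7*m^2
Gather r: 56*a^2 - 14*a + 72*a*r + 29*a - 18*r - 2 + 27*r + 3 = 56*a^2 + 15*a + r*(72*a + 9) + 1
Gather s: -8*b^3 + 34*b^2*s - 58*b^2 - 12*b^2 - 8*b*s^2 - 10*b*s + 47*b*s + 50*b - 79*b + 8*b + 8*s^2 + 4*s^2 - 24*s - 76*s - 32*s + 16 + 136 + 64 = -8*b^3 - 70*b^2 - 21*b + s^2*(12 - 8*b) + s*(34*b^2 + 37*b - 132) + 216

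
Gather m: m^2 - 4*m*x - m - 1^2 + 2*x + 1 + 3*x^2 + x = m^2 + m*(-4*x - 1) + 3*x^2 + 3*x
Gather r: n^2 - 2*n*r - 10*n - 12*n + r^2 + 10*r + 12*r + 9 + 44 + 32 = n^2 - 22*n + r^2 + r*(22 - 2*n) + 85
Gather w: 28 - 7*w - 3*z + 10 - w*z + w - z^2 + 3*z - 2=w*(-z - 6) - z^2 + 36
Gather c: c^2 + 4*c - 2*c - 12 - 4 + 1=c^2 + 2*c - 15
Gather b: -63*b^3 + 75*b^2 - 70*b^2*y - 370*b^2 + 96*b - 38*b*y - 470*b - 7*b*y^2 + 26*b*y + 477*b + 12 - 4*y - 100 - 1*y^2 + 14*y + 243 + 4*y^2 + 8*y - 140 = -63*b^3 + b^2*(-70*y - 295) + b*(-7*y^2 - 12*y + 103) + 3*y^2 + 18*y + 15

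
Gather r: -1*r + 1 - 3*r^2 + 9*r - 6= -3*r^2 + 8*r - 5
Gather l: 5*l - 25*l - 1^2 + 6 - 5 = -20*l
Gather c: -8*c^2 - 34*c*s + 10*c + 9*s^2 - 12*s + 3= -8*c^2 + c*(10 - 34*s) + 9*s^2 - 12*s + 3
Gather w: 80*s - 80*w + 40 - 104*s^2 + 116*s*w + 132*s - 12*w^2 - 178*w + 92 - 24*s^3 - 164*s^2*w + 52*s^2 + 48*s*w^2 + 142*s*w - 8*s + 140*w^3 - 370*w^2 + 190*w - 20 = -24*s^3 - 52*s^2 + 204*s + 140*w^3 + w^2*(48*s - 382) + w*(-164*s^2 + 258*s - 68) + 112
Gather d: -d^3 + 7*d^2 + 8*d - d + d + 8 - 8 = -d^3 + 7*d^2 + 8*d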